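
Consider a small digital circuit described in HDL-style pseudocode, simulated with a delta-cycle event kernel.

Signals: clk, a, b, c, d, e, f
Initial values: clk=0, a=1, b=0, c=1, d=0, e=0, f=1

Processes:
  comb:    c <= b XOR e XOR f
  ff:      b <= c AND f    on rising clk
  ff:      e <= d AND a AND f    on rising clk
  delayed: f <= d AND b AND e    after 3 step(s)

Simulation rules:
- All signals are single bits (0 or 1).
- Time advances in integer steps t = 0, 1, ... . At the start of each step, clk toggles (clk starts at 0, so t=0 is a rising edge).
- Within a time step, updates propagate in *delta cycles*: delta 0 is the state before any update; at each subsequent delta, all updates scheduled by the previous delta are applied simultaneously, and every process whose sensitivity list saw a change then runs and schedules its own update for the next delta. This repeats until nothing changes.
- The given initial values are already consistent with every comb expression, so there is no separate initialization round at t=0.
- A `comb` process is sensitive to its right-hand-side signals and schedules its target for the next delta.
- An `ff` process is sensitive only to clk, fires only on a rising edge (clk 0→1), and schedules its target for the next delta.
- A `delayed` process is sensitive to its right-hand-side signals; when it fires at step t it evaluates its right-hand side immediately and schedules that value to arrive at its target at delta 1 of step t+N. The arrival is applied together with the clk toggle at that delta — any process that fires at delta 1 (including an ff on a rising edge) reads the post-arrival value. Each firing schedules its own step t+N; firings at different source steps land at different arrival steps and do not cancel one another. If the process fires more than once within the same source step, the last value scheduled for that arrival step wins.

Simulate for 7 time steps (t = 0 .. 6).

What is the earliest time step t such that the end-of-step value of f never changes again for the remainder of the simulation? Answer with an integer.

[bits: d,b,f,c,a,e,clk]
t=0: Δ0=0011100 Δ1=0011101 Δ2=0111101 Δ3=0110101 | 3Δ
t=1: Δ0=0110101 Δ1=0110100 | 1Δ
t=2: Δ0=0110100 Δ1=0110101 Δ2=0010101 Δ3=0011101 | 3Δ
t=3: Δ0=0011101 Δ1=0001100 Δ2=0000100 | 2Δ
t=4: Δ0=0000100 Δ1=0000101 | 1Δ
t=5: Δ0=0000101 Δ1=0000100 | 1Δ
t=6: Δ0=0000100 Δ1=0000101 | 1Δ

3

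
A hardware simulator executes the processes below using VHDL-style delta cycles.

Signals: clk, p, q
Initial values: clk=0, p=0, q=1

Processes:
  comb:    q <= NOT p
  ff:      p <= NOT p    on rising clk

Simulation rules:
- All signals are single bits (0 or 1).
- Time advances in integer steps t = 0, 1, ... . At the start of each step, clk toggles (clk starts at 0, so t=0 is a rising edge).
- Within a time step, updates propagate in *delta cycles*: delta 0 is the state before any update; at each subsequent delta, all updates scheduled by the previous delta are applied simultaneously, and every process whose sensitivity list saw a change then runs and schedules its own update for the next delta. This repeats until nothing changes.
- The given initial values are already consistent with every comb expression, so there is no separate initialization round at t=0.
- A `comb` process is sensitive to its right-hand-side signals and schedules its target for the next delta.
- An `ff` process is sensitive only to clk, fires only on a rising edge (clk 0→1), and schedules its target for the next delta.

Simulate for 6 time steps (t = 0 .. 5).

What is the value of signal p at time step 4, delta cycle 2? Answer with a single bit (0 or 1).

t=0 Δ0: clk=0 p=0 q=1
  Δ1: clk:0→1
  Δ2: p:0→1
  Δ3: q:1→0
  (3Δ to stable)
t=1 Δ0: clk=1 p=1 q=0
  Δ1: clk:1→0
  (1Δ to stable)
t=2 Δ0: clk=0 p=1 q=0
  Δ1: clk:0→1
  Δ2: p:1→0
  Δ3: q:0→1
  (3Δ to stable)
t=3 Δ0: clk=1 p=0 q=1
  Δ1: clk:1→0
  (1Δ to stable)
t=4 Δ0: clk=0 p=0 q=1
  Δ1: clk:0→1
  Δ2: p:0→1
  Δ3: q:1→0
  (3Δ to stable)
t=5 Δ0: clk=1 p=1 q=0
  Δ1: clk:1→0
  (1Δ to stable)

1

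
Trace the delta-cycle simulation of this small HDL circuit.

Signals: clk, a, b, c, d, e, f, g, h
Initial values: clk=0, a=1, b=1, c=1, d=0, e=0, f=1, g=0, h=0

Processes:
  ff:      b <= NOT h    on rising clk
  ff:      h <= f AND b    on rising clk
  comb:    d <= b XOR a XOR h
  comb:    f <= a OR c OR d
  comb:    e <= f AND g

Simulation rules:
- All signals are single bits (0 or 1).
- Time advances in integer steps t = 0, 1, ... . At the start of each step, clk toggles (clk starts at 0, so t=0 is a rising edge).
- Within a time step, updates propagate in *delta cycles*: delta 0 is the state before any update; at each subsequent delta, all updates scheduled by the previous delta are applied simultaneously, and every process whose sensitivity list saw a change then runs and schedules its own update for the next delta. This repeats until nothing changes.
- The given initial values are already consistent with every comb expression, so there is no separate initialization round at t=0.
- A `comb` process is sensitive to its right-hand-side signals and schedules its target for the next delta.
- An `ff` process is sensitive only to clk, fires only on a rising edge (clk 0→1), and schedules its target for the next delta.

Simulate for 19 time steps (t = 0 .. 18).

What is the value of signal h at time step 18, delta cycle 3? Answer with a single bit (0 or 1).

t0.Δ0 f=1 clk=0 g=0 d=0 b=1 h=0 a=1 e=0 c=1
t0.Δ1 f=1 clk=1 g=0 d=0 b=1 h=0 a=1 e=0 c=1
t0.Δ2 f=1 clk=1 g=0 d=0 b=1 h=1 a=1 e=0 c=1
t0.Δ3 f=1 clk=1 g=0 d=1 b=1 h=1 a=1 e=0 c=1
t1.Δ0 f=1 clk=1 g=0 d=1 b=1 h=1 a=1 e=0 c=1
t1.Δ1 f=1 clk=0 g=0 d=1 b=1 h=1 a=1 e=0 c=1
t2.Δ0 f=1 clk=0 g=0 d=1 b=1 h=1 a=1 e=0 c=1
t2.Δ1 f=1 clk=1 g=0 d=1 b=1 h=1 a=1 e=0 c=1
t2.Δ2 f=1 clk=1 g=0 d=1 b=0 h=1 a=1 e=0 c=1
t2.Δ3 f=1 clk=1 g=0 d=0 b=0 h=1 a=1 e=0 c=1
t3.Δ0 f=1 clk=1 g=0 d=0 b=0 h=1 a=1 e=0 c=1
t3.Δ1 f=1 clk=0 g=0 d=0 b=0 h=1 a=1 e=0 c=1
t4.Δ0 f=1 clk=0 g=0 d=0 b=0 h=1 a=1 e=0 c=1
t4.Δ1 f=1 clk=1 g=0 d=0 b=0 h=1 a=1 e=0 c=1
t4.Δ2 f=1 clk=1 g=0 d=0 b=0 h=0 a=1 e=0 c=1
t4.Δ3 f=1 clk=1 g=0 d=1 b=0 h=0 a=1 e=0 c=1
t5.Δ0 f=1 clk=1 g=0 d=1 b=0 h=0 a=1 e=0 c=1
t5.Δ1 f=1 clk=0 g=0 d=1 b=0 h=0 a=1 e=0 c=1
t6.Δ0 f=1 clk=0 g=0 d=1 b=0 h=0 a=1 e=0 c=1
t6.Δ1 f=1 clk=1 g=0 d=1 b=0 h=0 a=1 e=0 c=1
t6.Δ2 f=1 clk=1 g=0 d=1 b=1 h=0 a=1 e=0 c=1
t6.Δ3 f=1 clk=1 g=0 d=0 b=1 h=0 a=1 e=0 c=1
t7.Δ0 f=1 clk=1 g=0 d=0 b=1 h=0 a=1 e=0 c=1
t7.Δ1 f=1 clk=0 g=0 d=0 b=1 h=0 a=1 e=0 c=1
t8.Δ0 f=1 clk=0 g=0 d=0 b=1 h=0 a=1 e=0 c=1
t8.Δ1 f=1 clk=1 g=0 d=0 b=1 h=0 a=1 e=0 c=1
t8.Δ2 f=1 clk=1 g=0 d=0 b=1 h=1 a=1 e=0 c=1
t8.Δ3 f=1 clk=1 g=0 d=1 b=1 h=1 a=1 e=0 c=1
t9.Δ0 f=1 clk=1 g=0 d=1 b=1 h=1 a=1 e=0 c=1
t9.Δ1 f=1 clk=0 g=0 d=1 b=1 h=1 a=1 e=0 c=1
t10.Δ0 f=1 clk=0 g=0 d=1 b=1 h=1 a=1 e=0 c=1
t10.Δ1 f=1 clk=1 g=0 d=1 b=1 h=1 a=1 e=0 c=1
t10.Δ2 f=1 clk=1 g=0 d=1 b=0 h=1 a=1 e=0 c=1
t10.Δ3 f=1 clk=1 g=0 d=0 b=0 h=1 a=1 e=0 c=1
t11.Δ0 f=1 clk=1 g=0 d=0 b=0 h=1 a=1 e=0 c=1
t11.Δ1 f=1 clk=0 g=0 d=0 b=0 h=1 a=1 e=0 c=1
t12.Δ0 f=1 clk=0 g=0 d=0 b=0 h=1 a=1 e=0 c=1
t12.Δ1 f=1 clk=1 g=0 d=0 b=0 h=1 a=1 e=0 c=1
t12.Δ2 f=1 clk=1 g=0 d=0 b=0 h=0 a=1 e=0 c=1
t12.Δ3 f=1 clk=1 g=0 d=1 b=0 h=0 a=1 e=0 c=1
t13.Δ0 f=1 clk=1 g=0 d=1 b=0 h=0 a=1 e=0 c=1
t13.Δ1 f=1 clk=0 g=0 d=1 b=0 h=0 a=1 e=0 c=1
t14.Δ0 f=1 clk=0 g=0 d=1 b=0 h=0 a=1 e=0 c=1
t14.Δ1 f=1 clk=1 g=0 d=1 b=0 h=0 a=1 e=0 c=1
t14.Δ2 f=1 clk=1 g=0 d=1 b=1 h=0 a=1 e=0 c=1
t14.Δ3 f=1 clk=1 g=0 d=0 b=1 h=0 a=1 e=0 c=1
t15.Δ0 f=1 clk=1 g=0 d=0 b=1 h=0 a=1 e=0 c=1
t15.Δ1 f=1 clk=0 g=0 d=0 b=1 h=0 a=1 e=0 c=1
t16.Δ0 f=1 clk=0 g=0 d=0 b=1 h=0 a=1 e=0 c=1
t16.Δ1 f=1 clk=1 g=0 d=0 b=1 h=0 a=1 e=0 c=1
t16.Δ2 f=1 clk=1 g=0 d=0 b=1 h=1 a=1 e=0 c=1
t16.Δ3 f=1 clk=1 g=0 d=1 b=1 h=1 a=1 e=0 c=1
t17.Δ0 f=1 clk=1 g=0 d=1 b=1 h=1 a=1 e=0 c=1
t17.Δ1 f=1 clk=0 g=0 d=1 b=1 h=1 a=1 e=0 c=1
t18.Δ0 f=1 clk=0 g=0 d=1 b=1 h=1 a=1 e=0 c=1
t18.Δ1 f=1 clk=1 g=0 d=1 b=1 h=1 a=1 e=0 c=1
t18.Δ2 f=1 clk=1 g=0 d=1 b=0 h=1 a=1 e=0 c=1
t18.Δ3 f=1 clk=1 g=0 d=0 b=0 h=1 a=1 e=0 c=1

1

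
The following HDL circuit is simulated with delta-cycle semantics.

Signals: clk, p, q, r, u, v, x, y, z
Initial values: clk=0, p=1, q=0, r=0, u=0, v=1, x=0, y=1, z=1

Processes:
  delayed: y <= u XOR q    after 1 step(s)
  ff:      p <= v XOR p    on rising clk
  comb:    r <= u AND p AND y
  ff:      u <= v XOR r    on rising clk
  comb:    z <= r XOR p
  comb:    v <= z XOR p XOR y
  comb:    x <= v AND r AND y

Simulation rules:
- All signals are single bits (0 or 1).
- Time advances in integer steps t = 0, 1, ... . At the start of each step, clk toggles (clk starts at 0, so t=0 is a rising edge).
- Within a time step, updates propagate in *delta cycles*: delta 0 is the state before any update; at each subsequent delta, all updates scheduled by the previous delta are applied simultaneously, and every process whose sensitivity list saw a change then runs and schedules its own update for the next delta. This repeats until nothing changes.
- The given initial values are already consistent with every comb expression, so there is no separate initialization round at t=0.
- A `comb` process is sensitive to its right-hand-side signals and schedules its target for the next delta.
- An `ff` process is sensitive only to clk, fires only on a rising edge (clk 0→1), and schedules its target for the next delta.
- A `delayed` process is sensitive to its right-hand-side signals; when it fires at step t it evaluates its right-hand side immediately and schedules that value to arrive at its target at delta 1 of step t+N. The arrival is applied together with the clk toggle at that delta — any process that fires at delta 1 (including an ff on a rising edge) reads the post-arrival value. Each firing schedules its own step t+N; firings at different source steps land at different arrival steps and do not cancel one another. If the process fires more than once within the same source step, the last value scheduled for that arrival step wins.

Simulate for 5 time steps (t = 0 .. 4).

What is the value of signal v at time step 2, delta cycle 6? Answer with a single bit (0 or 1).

t=0 Δ0: z=1 r=0 q=0 v=1 p=1 x=0 u=0 y=1 clk=0
  Δ1: clk:0→1
  Δ2: p:1→0, u:0→1
  Δ3: z:1→0, v:1→0
  Δ4: v:0→1
  (4Δ to stable)
t=1 Δ0: z=0 r=0 q=0 v=1 p=0 x=0 u=1 y=1 clk=1
  Δ1: clk:1→0
  (1Δ to stable)
t=2 Δ0: z=0 r=0 q=0 v=1 p=0 x=0 u=1 y=1 clk=0
  Δ1: clk:0→1
  Δ2: p:0→1
  Δ3: z:0→1, r:0→1, v:1→0
  Δ4: z:1→0, v:0→1
  Δ5: v:1→0, x:0→1
  Δ6: x:1→0
  (6Δ to stable)
t=3 Δ0: z=0 r=1 q=0 v=0 p=1 x=0 u=1 y=1 clk=1
  Δ1: clk:1→0
  (1Δ to stable)
t=4 Δ0: z=0 r=1 q=0 v=0 p=1 x=0 u=1 y=1 clk=0
  Δ1: clk:0→1
  (1Δ to stable)

0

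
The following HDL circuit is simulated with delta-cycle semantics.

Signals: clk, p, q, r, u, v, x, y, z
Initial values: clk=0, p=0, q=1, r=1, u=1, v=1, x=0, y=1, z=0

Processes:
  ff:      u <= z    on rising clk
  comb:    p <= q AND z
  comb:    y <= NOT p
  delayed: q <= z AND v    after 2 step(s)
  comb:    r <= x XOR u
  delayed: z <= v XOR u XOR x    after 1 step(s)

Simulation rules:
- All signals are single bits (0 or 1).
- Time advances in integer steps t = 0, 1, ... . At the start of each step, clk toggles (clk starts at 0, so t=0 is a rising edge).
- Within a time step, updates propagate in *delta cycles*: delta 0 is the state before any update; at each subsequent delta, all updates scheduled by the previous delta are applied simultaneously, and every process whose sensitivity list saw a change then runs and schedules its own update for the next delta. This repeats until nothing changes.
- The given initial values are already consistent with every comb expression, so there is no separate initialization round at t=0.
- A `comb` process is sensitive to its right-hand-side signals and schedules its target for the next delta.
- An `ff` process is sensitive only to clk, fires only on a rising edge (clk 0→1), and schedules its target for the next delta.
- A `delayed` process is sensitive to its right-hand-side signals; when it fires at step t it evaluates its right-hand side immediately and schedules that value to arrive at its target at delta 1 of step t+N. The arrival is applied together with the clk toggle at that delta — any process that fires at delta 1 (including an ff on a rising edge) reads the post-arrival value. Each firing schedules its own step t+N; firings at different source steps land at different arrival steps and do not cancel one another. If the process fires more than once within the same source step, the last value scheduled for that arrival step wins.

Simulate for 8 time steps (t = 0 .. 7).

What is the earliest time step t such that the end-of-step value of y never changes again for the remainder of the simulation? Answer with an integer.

t0.Δ0 q=1 z=0 y=1 x=0 u=1 v=1 p=0 r=1 clk=0
t0.Δ1 q=1 z=0 y=1 x=0 u=1 v=1 p=0 r=1 clk=1
t0.Δ2 q=1 z=0 y=1 x=0 u=0 v=1 p=0 r=1 clk=1
t0.Δ3 q=1 z=0 y=1 x=0 u=0 v=1 p=0 r=0 clk=1
t1.Δ0 q=1 z=0 y=1 x=0 u=0 v=1 p=0 r=0 clk=1
t1.Δ1 q=1 z=1 y=1 x=0 u=0 v=1 p=0 r=0 clk=0
t1.Δ2 q=1 z=1 y=1 x=0 u=0 v=1 p=1 r=0 clk=0
t1.Δ3 q=1 z=1 y=0 x=0 u=0 v=1 p=1 r=0 clk=0
t2.Δ0 q=1 z=1 y=0 x=0 u=0 v=1 p=1 r=0 clk=0
t2.Δ1 q=1 z=1 y=0 x=0 u=0 v=1 p=1 r=0 clk=1
t2.Δ2 q=1 z=1 y=0 x=0 u=1 v=1 p=1 r=0 clk=1
t2.Δ3 q=1 z=1 y=0 x=0 u=1 v=1 p=1 r=1 clk=1
t3.Δ0 q=1 z=1 y=0 x=0 u=1 v=1 p=1 r=1 clk=1
t3.Δ1 q=1 z=0 y=0 x=0 u=1 v=1 p=1 r=1 clk=0
t3.Δ2 q=1 z=0 y=0 x=0 u=1 v=1 p=0 r=1 clk=0
t3.Δ3 q=1 z=0 y=1 x=0 u=1 v=1 p=0 r=1 clk=0
t4.Δ0 q=1 z=0 y=1 x=0 u=1 v=1 p=0 r=1 clk=0
t4.Δ1 q=1 z=0 y=1 x=0 u=1 v=1 p=0 r=1 clk=1
t4.Δ2 q=1 z=0 y=1 x=0 u=0 v=1 p=0 r=1 clk=1
t4.Δ3 q=1 z=0 y=1 x=0 u=0 v=1 p=0 r=0 clk=1
t5.Δ0 q=1 z=0 y=1 x=0 u=0 v=1 p=0 r=0 clk=1
t5.Δ1 q=0 z=1 y=1 x=0 u=0 v=1 p=0 r=0 clk=0
t6.Δ0 q=0 z=1 y=1 x=0 u=0 v=1 p=0 r=0 clk=0
t6.Δ1 q=0 z=1 y=1 x=0 u=0 v=1 p=0 r=0 clk=1
t6.Δ2 q=0 z=1 y=1 x=0 u=1 v=1 p=0 r=0 clk=1
t6.Δ3 q=0 z=1 y=1 x=0 u=1 v=1 p=0 r=1 clk=1
t7.Δ0 q=0 z=1 y=1 x=0 u=1 v=1 p=0 r=1 clk=1
t7.Δ1 q=1 z=0 y=1 x=0 u=1 v=1 p=0 r=1 clk=0

3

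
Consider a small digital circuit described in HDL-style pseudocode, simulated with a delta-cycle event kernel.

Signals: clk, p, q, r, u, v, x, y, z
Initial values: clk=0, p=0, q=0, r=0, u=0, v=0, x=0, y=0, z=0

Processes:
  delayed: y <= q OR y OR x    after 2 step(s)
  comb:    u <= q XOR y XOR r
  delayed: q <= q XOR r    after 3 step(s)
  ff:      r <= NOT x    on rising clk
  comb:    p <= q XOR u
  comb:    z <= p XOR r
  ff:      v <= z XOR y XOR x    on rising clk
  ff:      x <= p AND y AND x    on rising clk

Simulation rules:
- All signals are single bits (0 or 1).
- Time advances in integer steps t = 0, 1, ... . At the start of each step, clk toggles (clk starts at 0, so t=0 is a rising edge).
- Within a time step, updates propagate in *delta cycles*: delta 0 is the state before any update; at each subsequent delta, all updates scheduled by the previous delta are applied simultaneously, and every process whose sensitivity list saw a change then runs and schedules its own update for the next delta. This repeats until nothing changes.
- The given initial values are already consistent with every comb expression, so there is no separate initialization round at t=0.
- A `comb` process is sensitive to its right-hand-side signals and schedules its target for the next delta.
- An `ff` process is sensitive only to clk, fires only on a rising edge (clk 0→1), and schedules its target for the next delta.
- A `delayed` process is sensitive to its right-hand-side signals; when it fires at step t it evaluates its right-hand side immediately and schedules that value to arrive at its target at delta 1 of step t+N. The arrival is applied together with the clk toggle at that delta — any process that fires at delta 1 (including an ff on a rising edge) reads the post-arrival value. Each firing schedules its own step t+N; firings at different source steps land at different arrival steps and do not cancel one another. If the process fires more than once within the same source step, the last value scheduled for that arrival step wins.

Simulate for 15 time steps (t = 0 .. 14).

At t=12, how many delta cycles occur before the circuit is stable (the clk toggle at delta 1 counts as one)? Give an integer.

t=0 Δ0: q=0 u=0 y=0 clk=0 v=0 r=0 p=0 z=0 x=0
  Δ1: clk:0→1
  Δ2: r:0→1
  Δ3: u:0→1, z:0→1
  Δ4: p:0→1
  Δ5: z:1→0
  (5Δ to stable)
t=1 Δ0: q=0 u=1 y=0 clk=1 v=0 r=1 p=1 z=0 x=0
  Δ1: clk:1→0
  (1Δ to stable)
t=2 Δ0: q=0 u=1 y=0 clk=0 v=0 r=1 p=1 z=0 x=0
  Δ1: clk:0→1
  (1Δ to stable)
t=3 Δ0: q=0 u=1 y=0 clk=1 v=0 r=1 p=1 z=0 x=0
  Δ1: q:0→1, clk:1→0
  Δ2: u:1→0, p:1→0
  Δ3: p:0→1, z:0→1
  Δ4: z:1→0
  (4Δ to stable)
t=4 Δ0: q=1 u=0 y=0 clk=0 v=0 r=1 p=1 z=0 x=0
  Δ1: clk:0→1
  (1Δ to stable)
t=5 Δ0: q=1 u=0 y=0 clk=1 v=0 r=1 p=1 z=0 x=0
  Δ1: y:0→1, clk:1→0
  Δ2: u:0→1
  Δ3: p:1→0
  Δ4: z:0→1
  (4Δ to stable)
t=6 Δ0: q=1 u=1 y=1 clk=0 v=0 r=1 p=0 z=1 x=0
  Δ1: q:1→0, clk:0→1
  Δ2: u:1→0, p:0→1
  Δ3: p:1→0, z:1→0
  Δ4: z:0→1
  (4Δ to stable)
t=7 Δ0: q=0 u=0 y=1 clk=1 v=0 r=1 p=0 z=1 x=0
  Δ1: clk:1→0
  (1Δ to stable)
t=8 Δ0: q=0 u=0 y=1 clk=0 v=0 r=1 p=0 z=1 x=0
  Δ1: clk:0→1
  (1Δ to stable)
t=9 Δ0: q=0 u=0 y=1 clk=1 v=0 r=1 p=0 z=1 x=0
  Δ1: q:0→1, clk:1→0
  Δ2: u:0→1, p:0→1
  Δ3: p:1→0, z:1→0
  Δ4: z:0→1
  (4Δ to stable)
t=10 Δ0: q=1 u=1 y=1 clk=0 v=0 r=1 p=0 z=1 x=0
  Δ1: clk:0→1
  (1Δ to stable)
t=11 Δ0: q=1 u=1 y=1 clk=1 v=0 r=1 p=0 z=1 x=0
  Δ1: clk:1→0
  (1Δ to stable)
t=12 Δ0: q=1 u=1 y=1 clk=0 v=0 r=1 p=0 z=1 x=0
  Δ1: q:1→0, clk:0→1
  Δ2: u:1→0, p:0→1
  Δ3: p:1→0, z:1→0
  Δ4: z:0→1
  (4Δ to stable)
t=13 Δ0: q=0 u=0 y=1 clk=1 v=0 r=1 p=0 z=1 x=0
  Δ1: clk:1→0
  (1Δ to stable)
t=14 Δ0: q=0 u=0 y=1 clk=0 v=0 r=1 p=0 z=1 x=0
  Δ1: clk:0→1
  (1Δ to stable)

4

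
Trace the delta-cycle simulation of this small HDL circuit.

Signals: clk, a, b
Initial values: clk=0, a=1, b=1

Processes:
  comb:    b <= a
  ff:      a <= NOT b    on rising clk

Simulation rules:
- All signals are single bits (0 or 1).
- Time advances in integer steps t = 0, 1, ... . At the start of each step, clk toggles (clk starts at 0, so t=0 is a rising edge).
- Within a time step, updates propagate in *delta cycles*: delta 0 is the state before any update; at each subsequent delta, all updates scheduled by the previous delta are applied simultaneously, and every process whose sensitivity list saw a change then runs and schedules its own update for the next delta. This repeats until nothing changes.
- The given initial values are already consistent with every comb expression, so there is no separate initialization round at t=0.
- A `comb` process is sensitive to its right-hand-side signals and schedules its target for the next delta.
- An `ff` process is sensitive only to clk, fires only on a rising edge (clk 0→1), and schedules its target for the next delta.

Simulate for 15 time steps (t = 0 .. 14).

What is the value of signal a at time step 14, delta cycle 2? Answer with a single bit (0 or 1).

t0.Δ0 clk=0 b=1 a=1
t0.Δ1 clk=1 b=1 a=1
t0.Δ2 clk=1 b=1 a=0
t0.Δ3 clk=1 b=0 a=0
t1.Δ0 clk=1 b=0 a=0
t1.Δ1 clk=0 b=0 a=0
t2.Δ0 clk=0 b=0 a=0
t2.Δ1 clk=1 b=0 a=0
t2.Δ2 clk=1 b=0 a=1
t2.Δ3 clk=1 b=1 a=1
t3.Δ0 clk=1 b=1 a=1
t3.Δ1 clk=0 b=1 a=1
t4.Δ0 clk=0 b=1 a=1
t4.Δ1 clk=1 b=1 a=1
t4.Δ2 clk=1 b=1 a=0
t4.Δ3 clk=1 b=0 a=0
t5.Δ0 clk=1 b=0 a=0
t5.Δ1 clk=0 b=0 a=0
t6.Δ0 clk=0 b=0 a=0
t6.Δ1 clk=1 b=0 a=0
t6.Δ2 clk=1 b=0 a=1
t6.Δ3 clk=1 b=1 a=1
t7.Δ0 clk=1 b=1 a=1
t7.Δ1 clk=0 b=1 a=1
t8.Δ0 clk=0 b=1 a=1
t8.Δ1 clk=1 b=1 a=1
t8.Δ2 clk=1 b=1 a=0
t8.Δ3 clk=1 b=0 a=0
t9.Δ0 clk=1 b=0 a=0
t9.Δ1 clk=0 b=0 a=0
t10.Δ0 clk=0 b=0 a=0
t10.Δ1 clk=1 b=0 a=0
t10.Δ2 clk=1 b=0 a=1
t10.Δ3 clk=1 b=1 a=1
t11.Δ0 clk=1 b=1 a=1
t11.Δ1 clk=0 b=1 a=1
t12.Δ0 clk=0 b=1 a=1
t12.Δ1 clk=1 b=1 a=1
t12.Δ2 clk=1 b=1 a=0
t12.Δ3 clk=1 b=0 a=0
t13.Δ0 clk=1 b=0 a=0
t13.Δ1 clk=0 b=0 a=0
t14.Δ0 clk=0 b=0 a=0
t14.Δ1 clk=1 b=0 a=0
t14.Δ2 clk=1 b=0 a=1
t14.Δ3 clk=1 b=1 a=1

1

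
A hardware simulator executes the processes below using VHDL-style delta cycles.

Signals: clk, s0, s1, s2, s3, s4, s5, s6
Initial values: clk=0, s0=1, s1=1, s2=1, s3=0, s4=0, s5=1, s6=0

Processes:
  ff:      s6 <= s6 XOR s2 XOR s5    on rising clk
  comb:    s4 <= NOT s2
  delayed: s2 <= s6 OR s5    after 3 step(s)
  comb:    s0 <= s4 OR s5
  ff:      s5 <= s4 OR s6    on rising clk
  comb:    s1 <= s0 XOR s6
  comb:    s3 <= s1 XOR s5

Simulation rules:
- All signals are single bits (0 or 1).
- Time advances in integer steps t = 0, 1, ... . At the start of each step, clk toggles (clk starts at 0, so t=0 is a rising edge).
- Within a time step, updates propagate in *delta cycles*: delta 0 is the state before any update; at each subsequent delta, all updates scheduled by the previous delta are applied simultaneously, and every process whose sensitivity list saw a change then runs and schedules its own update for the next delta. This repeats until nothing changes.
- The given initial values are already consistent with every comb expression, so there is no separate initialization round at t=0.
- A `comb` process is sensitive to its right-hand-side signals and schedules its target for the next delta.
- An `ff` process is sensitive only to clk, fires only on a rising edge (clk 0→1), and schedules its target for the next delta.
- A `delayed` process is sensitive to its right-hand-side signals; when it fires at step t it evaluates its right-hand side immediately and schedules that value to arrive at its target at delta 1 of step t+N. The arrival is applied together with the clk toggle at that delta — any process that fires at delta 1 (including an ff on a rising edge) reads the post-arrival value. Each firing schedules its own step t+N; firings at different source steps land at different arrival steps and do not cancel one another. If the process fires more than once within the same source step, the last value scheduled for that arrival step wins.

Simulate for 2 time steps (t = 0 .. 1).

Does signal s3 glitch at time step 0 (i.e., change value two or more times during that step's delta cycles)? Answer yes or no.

yes

t0.Δ0 s4=0 s6=0 s1=1 clk=0 s2=1 s5=1 s0=1 s3=0
t0.Δ1 s4=0 s6=0 s1=1 clk=1 s2=1 s5=1 s0=1 s3=0
t0.Δ2 s4=0 s6=0 s1=1 clk=1 s2=1 s5=0 s0=1 s3=0
t0.Δ3 s4=0 s6=0 s1=1 clk=1 s2=1 s5=0 s0=0 s3=1
t0.Δ4 s4=0 s6=0 s1=0 clk=1 s2=1 s5=0 s0=0 s3=1
t0.Δ5 s4=0 s6=0 s1=0 clk=1 s2=1 s5=0 s0=0 s3=0
t1.Δ0 s4=0 s6=0 s1=0 clk=1 s2=1 s5=0 s0=0 s3=0
t1.Δ1 s4=0 s6=0 s1=0 clk=0 s2=1 s5=0 s0=0 s3=0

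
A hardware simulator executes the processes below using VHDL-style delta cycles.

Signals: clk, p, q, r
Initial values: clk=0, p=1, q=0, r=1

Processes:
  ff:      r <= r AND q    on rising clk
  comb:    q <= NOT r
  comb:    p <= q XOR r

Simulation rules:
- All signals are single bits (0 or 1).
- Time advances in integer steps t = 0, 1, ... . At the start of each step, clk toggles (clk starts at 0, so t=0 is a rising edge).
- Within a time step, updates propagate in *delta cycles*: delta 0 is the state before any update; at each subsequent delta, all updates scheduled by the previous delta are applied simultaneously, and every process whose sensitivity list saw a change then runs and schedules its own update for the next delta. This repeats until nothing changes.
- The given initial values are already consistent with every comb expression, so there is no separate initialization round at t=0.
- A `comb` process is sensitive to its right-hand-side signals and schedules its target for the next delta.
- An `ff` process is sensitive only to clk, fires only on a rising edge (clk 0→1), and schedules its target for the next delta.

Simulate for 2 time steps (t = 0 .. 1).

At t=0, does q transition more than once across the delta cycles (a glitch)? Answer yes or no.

no

t0.Δ0 p=1 q=0 r=1 clk=0
t0.Δ1 p=1 q=0 r=1 clk=1
t0.Δ2 p=1 q=0 r=0 clk=1
t0.Δ3 p=0 q=1 r=0 clk=1
t0.Δ4 p=1 q=1 r=0 clk=1
t1.Δ0 p=1 q=1 r=0 clk=1
t1.Δ1 p=1 q=1 r=0 clk=0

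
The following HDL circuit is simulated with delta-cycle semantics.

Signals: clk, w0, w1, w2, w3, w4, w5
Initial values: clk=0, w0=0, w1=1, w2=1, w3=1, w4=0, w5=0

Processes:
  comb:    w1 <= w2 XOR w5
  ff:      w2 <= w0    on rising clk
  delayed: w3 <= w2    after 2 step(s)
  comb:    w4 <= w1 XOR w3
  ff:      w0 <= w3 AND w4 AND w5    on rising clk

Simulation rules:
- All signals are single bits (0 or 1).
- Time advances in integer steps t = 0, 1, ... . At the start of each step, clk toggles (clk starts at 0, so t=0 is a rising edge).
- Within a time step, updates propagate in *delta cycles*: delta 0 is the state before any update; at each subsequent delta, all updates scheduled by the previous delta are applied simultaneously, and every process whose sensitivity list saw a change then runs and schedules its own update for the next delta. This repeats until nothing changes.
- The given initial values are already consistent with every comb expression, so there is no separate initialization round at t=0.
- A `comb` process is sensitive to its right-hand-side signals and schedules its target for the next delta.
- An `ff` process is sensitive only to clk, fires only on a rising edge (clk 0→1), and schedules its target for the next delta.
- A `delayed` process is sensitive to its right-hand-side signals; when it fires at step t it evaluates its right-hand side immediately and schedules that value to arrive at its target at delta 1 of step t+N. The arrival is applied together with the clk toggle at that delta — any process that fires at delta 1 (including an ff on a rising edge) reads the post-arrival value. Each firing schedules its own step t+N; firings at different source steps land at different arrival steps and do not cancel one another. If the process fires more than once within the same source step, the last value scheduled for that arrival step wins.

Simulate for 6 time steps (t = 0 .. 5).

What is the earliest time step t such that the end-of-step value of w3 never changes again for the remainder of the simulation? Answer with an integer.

2

t=0 Δ0: clk=0 w5=0 w4=0 w2=1 w3=1 w0=0 w1=1
  Δ1: clk:0→1
  Δ2: w2:1→0
  Δ3: w1:1→0
  Δ4: w4:0→1
  (4Δ to stable)
t=1 Δ0: clk=1 w5=0 w4=1 w2=0 w3=1 w0=0 w1=0
  Δ1: clk:1→0
  (1Δ to stable)
t=2 Δ0: clk=0 w5=0 w4=1 w2=0 w3=1 w0=0 w1=0
  Δ1: clk:0→1, w3:1→0
  Δ2: w4:1→0
  (2Δ to stable)
t=3 Δ0: clk=1 w5=0 w4=0 w2=0 w3=0 w0=0 w1=0
  Δ1: clk:1→0
  (1Δ to stable)
t=4 Δ0: clk=0 w5=0 w4=0 w2=0 w3=0 w0=0 w1=0
  Δ1: clk:0→1
  (1Δ to stable)
t=5 Δ0: clk=1 w5=0 w4=0 w2=0 w3=0 w0=0 w1=0
  Δ1: clk:1→0
  (1Δ to stable)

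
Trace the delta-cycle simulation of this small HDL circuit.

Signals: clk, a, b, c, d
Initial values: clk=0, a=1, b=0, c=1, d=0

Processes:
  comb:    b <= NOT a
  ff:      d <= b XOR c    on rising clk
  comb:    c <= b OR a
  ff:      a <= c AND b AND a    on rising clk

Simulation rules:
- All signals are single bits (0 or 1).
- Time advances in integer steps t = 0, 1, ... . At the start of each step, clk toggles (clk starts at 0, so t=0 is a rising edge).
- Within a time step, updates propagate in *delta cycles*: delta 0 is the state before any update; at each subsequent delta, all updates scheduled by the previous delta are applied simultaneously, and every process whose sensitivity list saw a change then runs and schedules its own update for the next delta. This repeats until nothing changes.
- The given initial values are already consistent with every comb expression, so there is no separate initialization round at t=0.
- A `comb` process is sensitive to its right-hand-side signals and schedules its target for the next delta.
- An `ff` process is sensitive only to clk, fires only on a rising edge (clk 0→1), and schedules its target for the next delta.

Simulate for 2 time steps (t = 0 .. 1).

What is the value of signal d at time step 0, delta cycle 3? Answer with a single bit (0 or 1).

t0.Δ0 a=1 clk=0 d=0 b=0 c=1
t0.Δ1 a=1 clk=1 d=0 b=0 c=1
t0.Δ2 a=0 clk=1 d=1 b=0 c=1
t0.Δ3 a=0 clk=1 d=1 b=1 c=0
t0.Δ4 a=0 clk=1 d=1 b=1 c=1
t1.Δ0 a=0 clk=1 d=1 b=1 c=1
t1.Δ1 a=0 clk=0 d=1 b=1 c=1

1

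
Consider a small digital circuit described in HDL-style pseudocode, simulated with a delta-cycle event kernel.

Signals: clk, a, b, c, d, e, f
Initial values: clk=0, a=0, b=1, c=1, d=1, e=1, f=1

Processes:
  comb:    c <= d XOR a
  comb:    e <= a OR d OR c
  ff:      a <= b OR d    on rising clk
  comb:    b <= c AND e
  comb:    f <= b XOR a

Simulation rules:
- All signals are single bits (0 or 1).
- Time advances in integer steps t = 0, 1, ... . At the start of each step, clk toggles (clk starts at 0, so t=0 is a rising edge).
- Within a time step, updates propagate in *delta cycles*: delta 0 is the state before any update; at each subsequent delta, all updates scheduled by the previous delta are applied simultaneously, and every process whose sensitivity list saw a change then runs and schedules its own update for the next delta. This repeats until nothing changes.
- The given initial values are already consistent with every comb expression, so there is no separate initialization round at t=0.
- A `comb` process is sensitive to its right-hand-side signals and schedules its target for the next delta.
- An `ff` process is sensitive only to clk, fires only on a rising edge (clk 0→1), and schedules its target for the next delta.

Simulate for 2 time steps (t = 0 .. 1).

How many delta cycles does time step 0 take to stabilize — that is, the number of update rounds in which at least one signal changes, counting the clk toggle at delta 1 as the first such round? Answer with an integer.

[bits: clk,b,c,e,a,d,f]
t=0: Δ0=0111011 Δ1=1111011 Δ2=1111111 Δ3=1101110 Δ4=1001110 Δ5=1001111 | 5Δ
t=1: Δ0=1001111 Δ1=0001111 | 1Δ

5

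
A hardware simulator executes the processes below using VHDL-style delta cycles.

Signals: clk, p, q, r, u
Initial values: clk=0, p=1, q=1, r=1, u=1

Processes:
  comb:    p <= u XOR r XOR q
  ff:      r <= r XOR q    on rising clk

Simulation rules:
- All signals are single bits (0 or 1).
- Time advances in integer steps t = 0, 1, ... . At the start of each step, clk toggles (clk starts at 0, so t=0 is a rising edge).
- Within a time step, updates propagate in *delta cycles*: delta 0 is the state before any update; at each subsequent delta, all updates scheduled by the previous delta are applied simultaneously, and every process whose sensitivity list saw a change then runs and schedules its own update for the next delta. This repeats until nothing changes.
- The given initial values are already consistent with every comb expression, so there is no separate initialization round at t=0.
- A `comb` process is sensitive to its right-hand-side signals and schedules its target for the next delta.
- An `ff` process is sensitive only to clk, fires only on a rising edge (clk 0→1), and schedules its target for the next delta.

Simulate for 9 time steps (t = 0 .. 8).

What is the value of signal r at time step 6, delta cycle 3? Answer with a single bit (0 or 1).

[bits: p,q,r,u,clk]
t=0: Δ0=11110 Δ1=11111 Δ2=11011 Δ3=01011 | 3Δ
t=1: Δ0=01011 Δ1=01010 | 1Δ
t=2: Δ0=01010 Δ1=01011 Δ2=01111 Δ3=11111 | 3Δ
t=3: Δ0=11111 Δ1=11110 | 1Δ
t=4: Δ0=11110 Δ1=11111 Δ2=11011 Δ3=01011 | 3Δ
t=5: Δ0=01011 Δ1=01010 | 1Δ
t=6: Δ0=01010 Δ1=01011 Δ2=01111 Δ3=11111 | 3Δ
t=7: Δ0=11111 Δ1=11110 | 1Δ
t=8: Δ0=11110 Δ1=11111 Δ2=11011 Δ3=01011 | 3Δ

1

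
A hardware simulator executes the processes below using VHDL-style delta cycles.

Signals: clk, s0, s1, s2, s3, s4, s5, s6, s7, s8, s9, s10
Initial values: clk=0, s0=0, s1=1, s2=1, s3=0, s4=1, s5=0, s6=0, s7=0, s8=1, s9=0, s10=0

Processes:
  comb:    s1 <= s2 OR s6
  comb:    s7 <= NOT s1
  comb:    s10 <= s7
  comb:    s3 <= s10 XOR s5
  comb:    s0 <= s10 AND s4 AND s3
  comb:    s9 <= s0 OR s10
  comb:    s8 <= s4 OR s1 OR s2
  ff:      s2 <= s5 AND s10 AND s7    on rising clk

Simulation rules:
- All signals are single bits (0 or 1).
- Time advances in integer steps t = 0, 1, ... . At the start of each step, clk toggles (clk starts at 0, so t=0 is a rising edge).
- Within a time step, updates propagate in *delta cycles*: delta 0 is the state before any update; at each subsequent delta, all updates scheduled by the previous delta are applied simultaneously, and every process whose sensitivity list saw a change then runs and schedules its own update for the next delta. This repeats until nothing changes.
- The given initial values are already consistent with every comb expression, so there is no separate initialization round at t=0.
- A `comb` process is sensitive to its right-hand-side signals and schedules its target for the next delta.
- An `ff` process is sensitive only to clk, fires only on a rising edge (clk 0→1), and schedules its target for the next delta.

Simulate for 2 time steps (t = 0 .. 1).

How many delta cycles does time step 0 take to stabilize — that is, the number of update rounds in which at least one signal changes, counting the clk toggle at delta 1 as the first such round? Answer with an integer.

t=0 Δ0: s8=1 clk=0 s2=1 s4=1 s9=0 s1=1 s7=0 s3=0 s10=0 s0=0 s5=0 s6=0
  Δ1: clk:0→1
  Δ2: s2:1→0
  Δ3: s1:1→0
  Δ4: s7:0→1
  Δ5: s10:0→1
  Δ6: s9:0→1, s3:0→1
  Δ7: s0:0→1
  (7Δ to stable)
t=1 Δ0: s8=1 clk=1 s2=0 s4=1 s9=1 s1=0 s7=1 s3=1 s10=1 s0=1 s5=0 s6=0
  Δ1: clk:1→0
  (1Δ to stable)

7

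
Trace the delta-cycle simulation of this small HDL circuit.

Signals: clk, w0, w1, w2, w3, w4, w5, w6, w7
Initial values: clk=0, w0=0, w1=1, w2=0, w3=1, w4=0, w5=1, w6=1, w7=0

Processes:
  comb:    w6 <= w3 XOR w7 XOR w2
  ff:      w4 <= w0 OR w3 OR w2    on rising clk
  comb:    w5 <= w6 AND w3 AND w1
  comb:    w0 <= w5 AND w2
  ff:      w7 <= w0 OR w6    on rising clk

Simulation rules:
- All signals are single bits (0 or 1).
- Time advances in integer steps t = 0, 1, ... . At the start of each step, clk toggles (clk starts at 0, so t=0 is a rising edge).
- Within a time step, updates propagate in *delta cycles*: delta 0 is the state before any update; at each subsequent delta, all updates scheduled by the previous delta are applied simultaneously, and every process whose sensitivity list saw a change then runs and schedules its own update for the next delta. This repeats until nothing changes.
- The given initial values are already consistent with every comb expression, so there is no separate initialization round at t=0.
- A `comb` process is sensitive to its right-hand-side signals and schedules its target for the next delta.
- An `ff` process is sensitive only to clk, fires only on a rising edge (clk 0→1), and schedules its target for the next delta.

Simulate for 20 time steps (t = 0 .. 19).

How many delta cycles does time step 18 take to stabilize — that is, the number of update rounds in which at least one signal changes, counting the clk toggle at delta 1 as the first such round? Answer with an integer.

t=0 Δ0: w5=1 w4=0 w1=1 w7=0 w2=0 w0=0 clk=0 w6=1 w3=1
  Δ1: clk:0→1
  Δ2: w4:0→1, w7:0→1
  Δ3: w6:1→0
  Δ4: w5:1→0
  (4Δ to stable)
t=1 Δ0: w5=0 w4=1 w1=1 w7=1 w2=0 w0=0 clk=1 w6=0 w3=1
  Δ1: clk:1→0
  (1Δ to stable)
t=2 Δ0: w5=0 w4=1 w1=1 w7=1 w2=0 w0=0 clk=0 w6=0 w3=1
  Δ1: clk:0→1
  Δ2: w7:1→0
  Δ3: w6:0→1
  Δ4: w5:0→1
  (4Δ to stable)
t=3 Δ0: w5=1 w4=1 w1=1 w7=0 w2=0 w0=0 clk=1 w6=1 w3=1
  Δ1: clk:1→0
  (1Δ to stable)
t=4 Δ0: w5=1 w4=1 w1=1 w7=0 w2=0 w0=0 clk=0 w6=1 w3=1
  Δ1: clk:0→1
  Δ2: w7:0→1
  Δ3: w6:1→0
  Δ4: w5:1→0
  (4Δ to stable)
t=5 Δ0: w5=0 w4=1 w1=1 w7=1 w2=0 w0=0 clk=1 w6=0 w3=1
  Δ1: clk:1→0
  (1Δ to stable)
t=6 Δ0: w5=0 w4=1 w1=1 w7=1 w2=0 w0=0 clk=0 w6=0 w3=1
  Δ1: clk:0→1
  Δ2: w7:1→0
  Δ3: w6:0→1
  Δ4: w5:0→1
  (4Δ to stable)
t=7 Δ0: w5=1 w4=1 w1=1 w7=0 w2=0 w0=0 clk=1 w6=1 w3=1
  Δ1: clk:1→0
  (1Δ to stable)
t=8 Δ0: w5=1 w4=1 w1=1 w7=0 w2=0 w0=0 clk=0 w6=1 w3=1
  Δ1: clk:0→1
  Δ2: w7:0→1
  Δ3: w6:1→0
  Δ4: w5:1→0
  (4Δ to stable)
t=9 Δ0: w5=0 w4=1 w1=1 w7=1 w2=0 w0=0 clk=1 w6=0 w3=1
  Δ1: clk:1→0
  (1Δ to stable)
t=10 Δ0: w5=0 w4=1 w1=1 w7=1 w2=0 w0=0 clk=0 w6=0 w3=1
  Δ1: clk:0→1
  Δ2: w7:1→0
  Δ3: w6:0→1
  Δ4: w5:0→1
  (4Δ to stable)
t=11 Δ0: w5=1 w4=1 w1=1 w7=0 w2=0 w0=0 clk=1 w6=1 w3=1
  Δ1: clk:1→0
  (1Δ to stable)
t=12 Δ0: w5=1 w4=1 w1=1 w7=0 w2=0 w0=0 clk=0 w6=1 w3=1
  Δ1: clk:0→1
  Δ2: w7:0→1
  Δ3: w6:1→0
  Δ4: w5:1→0
  (4Δ to stable)
t=13 Δ0: w5=0 w4=1 w1=1 w7=1 w2=0 w0=0 clk=1 w6=0 w3=1
  Δ1: clk:1→0
  (1Δ to stable)
t=14 Δ0: w5=0 w4=1 w1=1 w7=1 w2=0 w0=0 clk=0 w6=0 w3=1
  Δ1: clk:0→1
  Δ2: w7:1→0
  Δ3: w6:0→1
  Δ4: w5:0→1
  (4Δ to stable)
t=15 Δ0: w5=1 w4=1 w1=1 w7=0 w2=0 w0=0 clk=1 w6=1 w3=1
  Δ1: clk:1→0
  (1Δ to stable)
t=16 Δ0: w5=1 w4=1 w1=1 w7=0 w2=0 w0=0 clk=0 w6=1 w3=1
  Δ1: clk:0→1
  Δ2: w7:0→1
  Δ3: w6:1→0
  Δ4: w5:1→0
  (4Δ to stable)
t=17 Δ0: w5=0 w4=1 w1=1 w7=1 w2=0 w0=0 clk=1 w6=0 w3=1
  Δ1: clk:1→0
  (1Δ to stable)
t=18 Δ0: w5=0 w4=1 w1=1 w7=1 w2=0 w0=0 clk=0 w6=0 w3=1
  Δ1: clk:0→1
  Δ2: w7:1→0
  Δ3: w6:0→1
  Δ4: w5:0→1
  (4Δ to stable)
t=19 Δ0: w5=1 w4=1 w1=1 w7=0 w2=0 w0=0 clk=1 w6=1 w3=1
  Δ1: clk:1→0
  (1Δ to stable)

4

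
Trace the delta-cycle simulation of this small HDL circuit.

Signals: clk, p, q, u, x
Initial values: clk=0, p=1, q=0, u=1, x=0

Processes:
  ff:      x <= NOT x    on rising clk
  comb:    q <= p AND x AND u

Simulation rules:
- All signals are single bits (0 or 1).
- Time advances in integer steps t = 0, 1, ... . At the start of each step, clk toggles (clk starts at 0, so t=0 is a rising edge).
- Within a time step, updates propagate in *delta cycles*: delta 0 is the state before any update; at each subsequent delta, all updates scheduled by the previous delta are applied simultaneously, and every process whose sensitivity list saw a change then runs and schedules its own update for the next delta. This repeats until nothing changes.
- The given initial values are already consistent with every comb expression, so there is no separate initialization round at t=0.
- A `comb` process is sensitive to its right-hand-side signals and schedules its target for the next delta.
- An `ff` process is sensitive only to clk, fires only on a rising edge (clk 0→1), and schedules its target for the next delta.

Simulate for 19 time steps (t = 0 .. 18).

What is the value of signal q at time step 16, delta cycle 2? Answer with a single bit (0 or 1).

[bits: p,x,clk,u,q]
t=0: Δ0=10010 Δ1=10110 Δ2=11110 Δ3=11111 | 3Δ
t=1: Δ0=11111 Δ1=11011 | 1Δ
t=2: Δ0=11011 Δ1=11111 Δ2=10111 Δ3=10110 | 3Δ
t=3: Δ0=10110 Δ1=10010 | 1Δ
t=4: Δ0=10010 Δ1=10110 Δ2=11110 Δ3=11111 | 3Δ
t=5: Δ0=11111 Δ1=11011 | 1Δ
t=6: Δ0=11011 Δ1=11111 Δ2=10111 Δ3=10110 | 3Δ
t=7: Δ0=10110 Δ1=10010 | 1Δ
t=8: Δ0=10010 Δ1=10110 Δ2=11110 Δ3=11111 | 3Δ
t=9: Δ0=11111 Δ1=11011 | 1Δ
t=10: Δ0=11011 Δ1=11111 Δ2=10111 Δ3=10110 | 3Δ
t=11: Δ0=10110 Δ1=10010 | 1Δ
t=12: Δ0=10010 Δ1=10110 Δ2=11110 Δ3=11111 | 3Δ
t=13: Δ0=11111 Δ1=11011 | 1Δ
t=14: Δ0=11011 Δ1=11111 Δ2=10111 Δ3=10110 | 3Δ
t=15: Δ0=10110 Δ1=10010 | 1Δ
t=16: Δ0=10010 Δ1=10110 Δ2=11110 Δ3=11111 | 3Δ
t=17: Δ0=11111 Δ1=11011 | 1Δ
t=18: Δ0=11011 Δ1=11111 Δ2=10111 Δ3=10110 | 3Δ

0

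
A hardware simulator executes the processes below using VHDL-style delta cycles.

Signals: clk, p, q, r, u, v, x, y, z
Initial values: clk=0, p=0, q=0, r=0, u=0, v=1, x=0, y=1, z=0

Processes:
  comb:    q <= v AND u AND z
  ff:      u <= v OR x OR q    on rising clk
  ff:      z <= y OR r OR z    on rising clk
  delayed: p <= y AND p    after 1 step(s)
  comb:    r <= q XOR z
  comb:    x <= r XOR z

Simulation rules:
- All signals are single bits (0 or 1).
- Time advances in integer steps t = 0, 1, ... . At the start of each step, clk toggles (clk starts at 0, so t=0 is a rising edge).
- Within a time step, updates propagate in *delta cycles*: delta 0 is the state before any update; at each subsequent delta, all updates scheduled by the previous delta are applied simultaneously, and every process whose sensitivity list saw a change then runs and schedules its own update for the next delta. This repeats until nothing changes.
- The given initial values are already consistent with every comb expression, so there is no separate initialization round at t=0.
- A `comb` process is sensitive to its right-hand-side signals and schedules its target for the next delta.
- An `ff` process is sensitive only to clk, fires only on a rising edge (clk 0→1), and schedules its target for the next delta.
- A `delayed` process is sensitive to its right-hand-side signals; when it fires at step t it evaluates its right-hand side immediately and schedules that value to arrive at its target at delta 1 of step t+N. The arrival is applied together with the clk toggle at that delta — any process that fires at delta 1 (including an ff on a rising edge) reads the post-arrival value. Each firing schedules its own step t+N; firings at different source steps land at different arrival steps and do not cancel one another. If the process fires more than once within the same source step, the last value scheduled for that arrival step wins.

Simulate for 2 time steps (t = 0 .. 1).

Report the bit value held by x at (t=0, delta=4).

[bits: z,q,y,x,v,r,clk,p,u]
t=0: Δ0=001010000 Δ1=001010100 Δ2=101010101 Δ3=111111101 Δ4=111010101 Δ5=111110101 | 5Δ
t=1: Δ0=111110101 Δ1=111110001 | 1Δ

0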